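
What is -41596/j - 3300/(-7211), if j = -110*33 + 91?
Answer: 311627456/25519729 ≈ 12.211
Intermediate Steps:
j = -3539 (j = -3630 + 91 = -3539)
-41596/j - 3300/(-7211) = -41596/(-3539) - 3300/(-7211) = -41596*(-1/3539) - 3300*(-1/7211) = 41596/3539 + 3300/7211 = 311627456/25519729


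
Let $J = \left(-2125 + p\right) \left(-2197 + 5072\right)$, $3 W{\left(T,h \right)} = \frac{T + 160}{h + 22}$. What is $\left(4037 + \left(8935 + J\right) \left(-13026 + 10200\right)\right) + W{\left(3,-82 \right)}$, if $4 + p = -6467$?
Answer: $\frac{12566718850697}{180} \approx 6.9815 \cdot 10^{10}$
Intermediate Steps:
$p = -6471$ ($p = -4 - 6467 = -6471$)
$W{\left(T,h \right)} = \frac{160 + T}{3 \left(22 + h\right)}$ ($W{\left(T,h \right)} = \frac{\left(T + 160\right) \frac{1}{h + 22}}{3} = \frac{\left(160 + T\right) \frac{1}{22 + h}}{3} = \frac{\frac{1}{22 + h} \left(160 + T\right)}{3} = \frac{160 + T}{3 \left(22 + h\right)}$)
$J = -24713500$ ($J = \left(-2125 - 6471\right) \left(-2197 + 5072\right) = \left(-8596\right) 2875 = -24713500$)
$\left(4037 + \left(8935 + J\right) \left(-13026 + 10200\right)\right) + W{\left(3,-82 \right)} = \left(4037 + \left(8935 - 24713500\right) \left(-13026 + 10200\right)\right) + \frac{160 + 3}{3 \left(22 - 82\right)} = \left(4037 - -69815100690\right) + \frac{1}{3} \frac{1}{-60} \cdot 163 = \left(4037 + 69815100690\right) + \frac{1}{3} \left(- \frac{1}{60}\right) 163 = 69815104727 - \frac{163}{180} = \frac{12566718850697}{180}$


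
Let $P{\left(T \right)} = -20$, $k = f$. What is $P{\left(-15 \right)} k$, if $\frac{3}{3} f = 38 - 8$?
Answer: $-600$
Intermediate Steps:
$f = 30$ ($f = 38 - 8 = 30$)
$k = 30$
$P{\left(-15 \right)} k = \left(-20\right) 30 = -600$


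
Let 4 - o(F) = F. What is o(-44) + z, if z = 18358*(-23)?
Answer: -422186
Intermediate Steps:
o(F) = 4 - F
z = -422234
o(-44) + z = (4 - 1*(-44)) - 422234 = (4 + 44) - 422234 = 48 - 422234 = -422186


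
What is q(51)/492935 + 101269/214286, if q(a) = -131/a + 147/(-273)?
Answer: 6619175690857/14006414603766 ≈ 0.47258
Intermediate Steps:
q(a) = -7/13 - 131/a (q(a) = -131/a + 147*(-1/273) = -131/a - 7/13 = -7/13 - 131/a)
q(51)/492935 + 101269/214286 = (-7/13 - 131/51)/492935 + 101269/214286 = (-7/13 - 131*1/51)*(1/492935) + 101269*(1/214286) = (-7/13 - 131/51)*(1/492935) + 101269/214286 = -2060/663*1/492935 + 101269/214286 = -412/65363181 + 101269/214286 = 6619175690857/14006414603766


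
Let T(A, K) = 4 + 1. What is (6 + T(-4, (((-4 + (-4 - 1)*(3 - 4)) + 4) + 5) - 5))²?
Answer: 121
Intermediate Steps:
T(A, K) = 5
(6 + T(-4, (((-4 + (-4 - 1)*(3 - 4)) + 4) + 5) - 5))² = (6 + 5)² = 11² = 121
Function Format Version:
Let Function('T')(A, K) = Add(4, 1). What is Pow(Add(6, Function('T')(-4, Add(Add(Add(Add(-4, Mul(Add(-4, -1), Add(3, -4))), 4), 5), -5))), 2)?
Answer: 121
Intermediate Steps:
Function('T')(A, K) = 5
Pow(Add(6, Function('T')(-4, Add(Add(Add(Add(-4, Mul(Add(-4, -1), Add(3, -4))), 4), 5), -5))), 2) = Pow(Add(6, 5), 2) = Pow(11, 2) = 121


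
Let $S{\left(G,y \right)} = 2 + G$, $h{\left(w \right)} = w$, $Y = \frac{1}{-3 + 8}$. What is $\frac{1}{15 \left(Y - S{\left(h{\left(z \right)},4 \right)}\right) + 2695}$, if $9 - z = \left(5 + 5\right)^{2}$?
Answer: $\frac{1}{4033} \approx 0.00024795$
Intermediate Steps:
$z = -91$ ($z = 9 - \left(5 + 5\right)^{2} = 9 - 10^{2} = 9 - 100 = -91$)
$Y = \frac{1}{5} \approx 0.2$
$\frac{1}{15 \left(Y - S{\left(h{\left(z \right)},4 \right)}\right) + 2695} = \frac{1}{15 \left(\frac{1}{5} - \left(2 - 91\right)\right) + 2695} = \frac{1}{15 \left(\frac{1}{5} - -89\right) + 2695} = \frac{1}{15 \left(\frac{1}{5} + 89\right) + 2695} = \frac{1}{15 \cdot \frac{446}{5} + 2695} = \frac{1}{1338 + 2695} = \frac{1}{4033}$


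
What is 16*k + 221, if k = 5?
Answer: 301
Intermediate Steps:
16*k + 221 = 16*5 + 221 = 80 + 221 = 301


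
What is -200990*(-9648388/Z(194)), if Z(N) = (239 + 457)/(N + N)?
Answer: 94052630949820/87 ≈ 1.0811e+12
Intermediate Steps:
Z(N) = 348/N (Z(N) = 696/((2*N)) = 696*(1/(2*N)) = 348/N)
-200990*(-9648388/Z(194)) = -200990/((348/194)/(-9648388)) = -200990/((348*(1/194))*(-1/9648388)) = -200990/((174/97)*(-1/9648388)) = -200990/(-87/467946818) = -200990*(-467946818/87) = 94052630949820/87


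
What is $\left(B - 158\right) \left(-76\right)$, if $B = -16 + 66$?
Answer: $8208$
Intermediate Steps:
$B = 50$
$\left(B - 158\right) \left(-76\right) = \left(50 - 158\right) \left(-76\right) = \left(-108\right) \left(-76\right) = 8208$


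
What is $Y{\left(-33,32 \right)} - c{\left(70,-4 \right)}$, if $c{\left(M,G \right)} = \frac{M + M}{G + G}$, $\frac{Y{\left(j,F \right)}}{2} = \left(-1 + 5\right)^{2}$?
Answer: $\frac{99}{2} \approx 49.5$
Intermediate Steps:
$Y{\left(j,F \right)} = 32$ ($Y{\left(j,F \right)} = 2 \left(-1 + 5\right)^{2} = 2 \cdot 4^{2} = 2 \cdot 16 = 32$)
$c{\left(M,G \right)} = \frac{M}{G}$ ($c{\left(M,G \right)} = \frac{2 M}{2 G} = 2 M \frac{1}{2 G} = \frac{M}{G}$)
$Y{\left(-33,32 \right)} - c{\left(70,-4 \right)} = 32 - \frac{70}{-4} = 32 - 70 \left(- \frac{1}{4}\right) = 32 - - \frac{35}{2} = 32 + \frac{35}{2} = \frac{99}{2}$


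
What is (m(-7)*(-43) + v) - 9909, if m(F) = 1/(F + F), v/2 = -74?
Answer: -140755/14 ≈ -10054.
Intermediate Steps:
v = -148 (v = 2*(-74) = -148)
m(F) = 1/(2*F)
(m(-7)*(-43) + v) - 9909 = (((½)/(-7))*(-43) - 148) - 9909 = (((½)*(-⅐))*(-43) - 148) - 9909 = (-1/14*(-43) - 148) - 9909 = (43/14 - 148) - 9909 = -2029/14 - 9909 = -140755/14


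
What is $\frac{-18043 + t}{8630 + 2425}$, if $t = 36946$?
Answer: $\frac{6301}{3685} \approx 1.7099$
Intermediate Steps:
$\frac{-18043 + t}{8630 + 2425} = \frac{-18043 + 36946}{8630 + 2425} = \frac{18903}{11055} = 18903 \cdot \frac{1}{11055} = \frac{6301}{3685}$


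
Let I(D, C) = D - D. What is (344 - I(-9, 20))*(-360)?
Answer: -123840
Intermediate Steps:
I(D, C) = 0
(344 - I(-9, 20))*(-360) = (344 - 1*0)*(-360) = (344 + 0)*(-360) = 344*(-360) = -123840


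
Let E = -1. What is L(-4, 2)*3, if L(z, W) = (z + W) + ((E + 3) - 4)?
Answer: -12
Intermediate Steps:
L(z, W) = -2 + W + z (L(z, W) = (z + W) + ((-1 + 3) - 4) = (W + z) + (2 - 4) = (W + z) - 2 = -2 + W + z)
L(-4, 2)*3 = (-2 + 2 - 4)*3 = -4*3 = -12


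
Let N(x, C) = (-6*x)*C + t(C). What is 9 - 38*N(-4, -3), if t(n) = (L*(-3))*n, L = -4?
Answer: 4113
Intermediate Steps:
t(n) = 12*n (t(n) = (-4*(-3))*n = 12*n)
N(x, C) = 12*C - 6*C*x (N(x, C) = (-6*x)*C + 12*C = -6*C*x + 12*C = 12*C - 6*C*x)
9 - 38*N(-4, -3) = 9 - 228*(-3)*(2 - 1*(-4)) = 9 - 228*(-3)*(2 + 4) = 9 - 228*(-3)*6 = 9 - 38*(-108) = 9 + 4104 = 4113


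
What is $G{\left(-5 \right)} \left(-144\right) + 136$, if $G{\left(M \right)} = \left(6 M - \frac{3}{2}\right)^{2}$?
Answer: $-142748$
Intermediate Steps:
$G{\left(M \right)} = \left(- \frac{3}{2} + 6 M\right)^{2}$ ($G{\left(M \right)} = \left(6 M - \frac{3}{2}\right)^{2} = \left(- \frac{3}{2} + 6 M\right)^{2}$)
$G{\left(-5 \right)} \left(-144\right) + 136 = \frac{9 \left(-1 + 4 \left(-5\right)\right)^{2}}{4} \left(-144\right) + 136 = \frac{9 \left(-1 - 20\right)^{2}}{4} \left(-144\right) + 136 = \frac{9 \left(-21\right)^{2}}{4} \left(-144\right) + 136 = \frac{9}{4} \cdot 441 \left(-144\right) + 136 = \frac{3969}{4} \left(-144\right) + 136 = -142884 + 136 = -142748$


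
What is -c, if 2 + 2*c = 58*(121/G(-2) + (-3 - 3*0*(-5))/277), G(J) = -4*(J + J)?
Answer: -966169/4432 ≈ -218.00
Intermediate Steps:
G(J) = -8*J
c = 966169/4432 (c = -1 + (58*(121/((-8*(-2))) + (-3 - 3*0*(-5))/277))/2 = -1 + (58*(121/16 + (-3 + 0*(-5))*(1/277)))/2 = -1 + (58*(121*(1/16) + (-3 + 0)*(1/277)))/2 = -1 + (58*(121/16 - 3*1/277))/2 = -1 + (58*(121/16 - 3/277))/2 = -1 + (58*(33469/4432))/2 = -1 + (½)*(970601/2216) = -1 + 970601/4432 = 966169/4432 ≈ 218.00)
-c = -1*966169/4432 = -966169/4432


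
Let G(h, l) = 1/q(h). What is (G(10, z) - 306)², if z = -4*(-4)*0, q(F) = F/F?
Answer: 93025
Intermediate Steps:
q(F) = 1
z = 0 (z = 16*0 = 0)
G(h, l) = 1 (G(h, l) = 1/1 = 1)
(G(10, z) - 306)² = (1 - 306)² = (-305)² = 93025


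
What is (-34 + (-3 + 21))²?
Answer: 256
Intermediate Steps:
(-34 + (-3 + 21))² = (-34 + 18)² = (-16)² = 256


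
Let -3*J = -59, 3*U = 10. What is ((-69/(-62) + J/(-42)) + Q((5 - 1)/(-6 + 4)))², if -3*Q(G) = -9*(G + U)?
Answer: 82283041/3814209 ≈ 21.573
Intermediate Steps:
U = 10/3 (U = (⅓)*10 = 10/3 ≈ 3.3333)
J = 59/3 (J = -⅓*(-59) = 59/3 ≈ 19.667)
Q(G) = 10 + 3*G (Q(G) = -(-3)*(G + 10/3) = -(-3)*(10/3 + G) = -(-30 - 9*G)/3 = 10 + 3*G)
((-69/(-62) + J/(-42)) + Q((5 - 1)/(-6 + 4)))² = ((-69/(-62) + (59/3)/(-42)) + (10 + 3*((5 - 1)/(-6 + 4))))² = ((-69*(-1/62) + (59/3)*(-1/42)) + (10 + 3*(4/(-2))))² = ((69/62 - 59/126) + (10 + 3*(4*(-½))))² = (1259/1953 + (10 + 3*(-2)))² = (1259/1953 + (10 - 6))² = (1259/1953 + 4)² = (9071/1953)² = 82283041/3814209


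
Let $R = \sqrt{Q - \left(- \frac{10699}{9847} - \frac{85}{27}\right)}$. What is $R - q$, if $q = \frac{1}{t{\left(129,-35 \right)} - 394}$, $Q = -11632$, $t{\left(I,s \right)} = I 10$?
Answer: $- \frac{1}{896} + \frac{2 i \sqrt{22831222246485}}{88623} \approx -0.0011161 + 107.83 i$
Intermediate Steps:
$t{\left(I,s \right)} = 10 I$
$R = \frac{2 i \sqrt{22831222246485}}{88623}$ ($R = \sqrt{-11632 - \left(- \frac{10699}{9847} - \frac{85}{27}\right)} = \sqrt{-11632 - - \frac{1125868}{265869}} = \sqrt{-11632 + \left(\frac{85}{27} + \frac{10699}{9847}\right)} = \sqrt{-11632 + \frac{1125868}{265869}} = \sqrt{- \frac{3091462340}{265869}} = \frac{2 i \sqrt{22831222246485}}{88623} \approx 107.83 i$)
$q = \frac{1}{896}$ ($q = \frac{1}{10 \cdot 129 - 394} = \frac{1}{1290 - 394} = \frac{1}{896} \approx 0.0011161$)
$R - q = \frac{2 i \sqrt{22831222246485}}{88623} - \frac{1}{896} = - \frac{1}{896} + \frac{2 i \sqrt{22831222246485}}{88623}$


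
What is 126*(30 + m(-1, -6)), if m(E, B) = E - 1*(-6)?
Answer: 4410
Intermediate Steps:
m(E, B) = 6 + E (m(E, B) = E + 6 = 6 + E)
126*(30 + m(-1, -6)) = 126*(30 + (6 - 1)) = 126*(30 + 5) = 126*35 = 4410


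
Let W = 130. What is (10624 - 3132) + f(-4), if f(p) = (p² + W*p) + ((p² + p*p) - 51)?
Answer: 6969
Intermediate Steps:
f(p) = -51 + 3*p² + 130*p (f(p) = (p² + 130*p) + ((p² + p*p) - 51) = (p² + 130*p) + ((p² + p²) - 51) = (p² + 130*p) + (2*p² - 51) = (p² + 130*p) + (-51 + 2*p²) = -51 + 3*p² + 130*p)
(10624 - 3132) + f(-4) = (10624 - 3132) + (-51 + 3*(-4)² + 130*(-4)) = 7492 + (-51 + 3*16 - 520) = 7492 + (-51 + 48 - 520) = 7492 - 523 = 6969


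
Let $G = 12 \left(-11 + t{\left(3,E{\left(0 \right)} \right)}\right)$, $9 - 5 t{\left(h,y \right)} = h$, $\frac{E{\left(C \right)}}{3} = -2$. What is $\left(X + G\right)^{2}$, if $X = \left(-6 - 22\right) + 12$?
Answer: $\frac{446224}{25} \approx 17849.0$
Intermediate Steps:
$E{\left(C \right)} = -6$ ($E{\left(C \right)} = 3 \left(-2\right) = -6$)
$t{\left(h,y \right)} = \frac{9}{5} - \frac{h}{5}$
$G = - \frac{588}{5}$ ($G = 12 \left(-11 + \left(\frac{9}{5} - \frac{3}{5}\right)\right) = 12 \left(-11 + \frac{6}{5}\right) = 12 \left(- \frac{49}{5}\right) = - \frac{588}{5} \approx -117.6$)
$X = -16$ ($X = -28 + 12 = -16$)
$\left(X + G\right)^{2} = \left(-16 - \frac{588}{5}\right)^{2} = \left(- \frac{668}{5}\right)^{2} = \frac{446224}{25}$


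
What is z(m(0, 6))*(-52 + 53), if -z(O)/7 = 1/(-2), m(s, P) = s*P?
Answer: 7/2 ≈ 3.5000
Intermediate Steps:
m(s, P) = P*s
z(O) = 7/2 (z(O) = -7/(-2) = -7*(-1/2) = 7/2)
z(m(0, 6))*(-52 + 53) = 7*(-52 + 53)/2 = (7/2)*1 = 7/2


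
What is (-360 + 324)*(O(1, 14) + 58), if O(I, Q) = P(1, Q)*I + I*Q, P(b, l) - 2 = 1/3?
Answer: -2676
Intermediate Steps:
P(b, l) = 7/3 (P(b, l) = 2 + 1/3 = 2 + ⅓ = 7/3)
O(I, Q) = 7*I/3 + I*Q
(-360 + 324)*(O(1, 14) + 58) = (-360 + 324)*((⅓)*1*(7 + 3*14) + 58) = -36*((⅓)*1*(7 + 42) + 58) = -36*((⅓)*1*49 + 58) = -36*(49/3 + 58) = -36*223/3 = -2676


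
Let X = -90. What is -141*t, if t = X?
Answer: 12690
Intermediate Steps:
t = -90
-141*t = -141*(-90) = 12690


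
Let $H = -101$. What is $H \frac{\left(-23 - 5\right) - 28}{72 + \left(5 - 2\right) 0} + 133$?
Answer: $\frac{1904}{9} \approx 211.56$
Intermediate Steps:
$H \frac{\left(-23 - 5\right) - 28}{72 + \left(5 - 2\right) 0} + 133 = - 101 \frac{\left(-23 - 5\right) - 28}{72 + \left(5 - 2\right) 0} + 133 = - 101 \frac{-28 - 28}{72 + 3 \cdot 0} + 133 = - 101 \left(- \frac{56}{72 + 0}\right) + 133 = - 101 \left(- \frac{56}{72}\right) + 133 = - 101 \left(\left(-56\right) \frac{1}{72}\right) + 133 = \left(-101\right) \left(- \frac{7}{9}\right) + 133 = \frac{707}{9} + 133 = \frac{1904}{9}$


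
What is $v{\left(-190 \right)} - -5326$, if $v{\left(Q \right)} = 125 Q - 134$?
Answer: $-18558$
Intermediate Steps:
$v{\left(Q \right)} = -134 + 125 Q$
$v{\left(-190 \right)} - -5326 = \left(-134 + 125 \left(-190\right)\right) - -5326 = \left(-134 - 23750\right) + 5326 = -23884 + 5326 = -18558$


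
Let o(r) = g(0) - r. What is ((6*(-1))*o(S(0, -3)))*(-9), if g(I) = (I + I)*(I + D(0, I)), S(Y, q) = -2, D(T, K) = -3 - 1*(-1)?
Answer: 108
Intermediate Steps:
D(T, K) = -2 (D(T, K) = -3 + 1 = -2)
g(I) = 2*I*(-2 + I) (g(I) = (I + I)*(I - 2) = (2*I)*(-2 + I) = 2*I*(-2 + I))
o(r) = -r (o(r) = 2*0*(-2 + 0) - r = 2*0*(-2) - r = 0 - r = -r)
((6*(-1))*o(S(0, -3)))*(-9) = ((6*(-1))*(-1*(-2)))*(-9) = -6*2*(-9) = -12*(-9) = 108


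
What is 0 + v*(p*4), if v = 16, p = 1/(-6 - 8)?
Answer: -32/7 ≈ -4.5714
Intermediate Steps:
p = -1/14 (p = 1/(-14) = -1/14 ≈ -0.071429)
0 + v*(p*4) = 0 + 16*(-1/14*4) = 0 + 16*(-2/7) = 0 - 32/7 = -32/7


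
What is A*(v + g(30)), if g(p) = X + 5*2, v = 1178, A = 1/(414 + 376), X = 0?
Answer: 594/395 ≈ 1.5038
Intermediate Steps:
A = 1/790 ≈ 0.0012658
g(p) = 10 (g(p) = 0 + 5*2 = 0 + 10 = 10)
A*(v + g(30)) = (1178 + 10)/790 = (1/790)*1188 = 594/395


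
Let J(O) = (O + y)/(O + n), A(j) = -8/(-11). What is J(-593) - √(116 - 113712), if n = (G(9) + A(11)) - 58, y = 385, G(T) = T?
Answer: 1144/3527 - 2*I*√28399 ≈ 0.32436 - 337.04*I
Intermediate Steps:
A(j) = 8/11 (A(j) = -8*(-1/11) = 8/11)
n = -531/11 (n = (9 + 8/11) - 58 = 107/11 - 58 = -531/11 ≈ -48.273)
J(O) = (385 + O)/(-531/11 + O) (J(O) = (O + 385)/(O - 531/11) = (385 + O)/(-531/11 + O))
J(-593) - √(116 - 113712) = 11*(385 - 593)/(-531 + 11*(-593)) - √(116 - 113712) = 11*(-208)/(-531 - 6523) - √(-113596) = 11*(-208)/(-7054) - 2*I*√28399 = 11*(-1/7054)*(-208) - 2*I*√28399 = 1144/3527 - 2*I*√28399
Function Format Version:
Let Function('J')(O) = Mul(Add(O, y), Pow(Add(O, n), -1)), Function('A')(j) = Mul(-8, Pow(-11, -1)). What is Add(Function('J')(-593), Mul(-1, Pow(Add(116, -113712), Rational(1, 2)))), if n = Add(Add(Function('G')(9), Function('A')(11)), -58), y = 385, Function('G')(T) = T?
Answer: Add(Rational(1144, 3527), Mul(-2, I, Pow(28399, Rational(1, 2)))) ≈ Add(0.32436, Mul(-337.04, I))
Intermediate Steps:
Function('A')(j) = Rational(8, 11) (Function('A')(j) = Mul(-8, Rational(-1, 11)) = Rational(8, 11))
n = Rational(-531, 11) (n = Add(Add(9, Rational(8, 11)), -58) = Add(Rational(107, 11), -58) = Rational(-531, 11) ≈ -48.273)
Function('J')(O) = Mul(Pow(Add(Rational(-531, 11), O), -1), Add(385, O)) (Function('J')(O) = Mul(Add(O, 385), Pow(Add(O, Rational(-531, 11)), -1)) = Mul(Add(385, O), Pow(Add(Rational(-531, 11), O), -1)) = Mul(Pow(Add(Rational(-531, 11), O), -1), Add(385, O)))
Add(Function('J')(-593), Mul(-1, Pow(Add(116, -113712), Rational(1, 2)))) = Add(Mul(11, Pow(Add(-531, Mul(11, -593)), -1), Add(385, -593)), Mul(-1, Pow(Add(116, -113712), Rational(1, 2)))) = Add(Mul(11, Pow(Add(-531, -6523), -1), -208), Mul(-1, Pow(-113596, Rational(1, 2)))) = Add(Mul(11, Pow(-7054, -1), -208), Mul(-1, Mul(2, I, Pow(28399, Rational(1, 2))))) = Add(Mul(11, Rational(-1, 7054), -208), Mul(-2, I, Pow(28399, Rational(1, 2)))) = Add(Rational(1144, 3527), Mul(-2, I, Pow(28399, Rational(1, 2))))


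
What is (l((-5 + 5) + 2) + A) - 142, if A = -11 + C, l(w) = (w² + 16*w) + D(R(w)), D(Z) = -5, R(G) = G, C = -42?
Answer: -164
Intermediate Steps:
l(w) = -5 + w² + 16*w (l(w) = (w² + 16*w) - 5 = -5 + w² + 16*w)
A = -53 (A = -11 - 42 = -53)
(l((-5 + 5) + 2) + A) - 142 = ((-5 + ((-5 + 5) + 2)² + 16*((-5 + 5) + 2)) - 53) - 142 = ((-5 + (0 + 2)² + 16*(0 + 2)) - 53) - 142 = ((-5 + 2² + 16*2) - 53) - 142 = ((-5 + 4 + 32) - 53) - 142 = (31 - 53) - 142 = -22 - 142 = -164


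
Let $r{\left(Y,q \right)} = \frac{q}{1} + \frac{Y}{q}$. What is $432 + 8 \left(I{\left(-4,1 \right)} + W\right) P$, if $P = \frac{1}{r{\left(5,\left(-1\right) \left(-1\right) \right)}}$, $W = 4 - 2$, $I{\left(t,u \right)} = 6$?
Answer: $\frac{1328}{3} \approx 442.67$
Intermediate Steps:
$W = 2$
$r{\left(Y,q \right)} = q + \frac{Y}{q}$ ($r{\left(Y,q \right)} = q 1 + \frac{Y}{q} = q + \frac{Y}{q}$)
$P = \frac{1}{6}$ ($P = \frac{1}{\left(-1\right) \left(-1\right) + \frac{5}{\left(-1\right) \left(-1\right)}} = \frac{1}{1 + \frac{5}{1}} = \frac{1}{1 + 5 \cdot 1} = \frac{1}{1 + 5} = \frac{1}{6} \approx 0.16667$)
$432 + 8 \left(I{\left(-4,1 \right)} + W\right) P = 432 + 8 \left(6 + 2\right) \frac{1}{6} = 432 + 8 \cdot 8 \cdot \frac{1}{6} = 432 + 64 \cdot \frac{1}{6} = 432 + \frac{32}{3} = \frac{1328}{3}$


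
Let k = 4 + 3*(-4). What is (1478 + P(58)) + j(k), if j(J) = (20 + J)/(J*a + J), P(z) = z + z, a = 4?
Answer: 15937/10 ≈ 1593.7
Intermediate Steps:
k = -8 (k = 4 - 12 = -8)
P(z) = 2*z
j(J) = (20 + J)/(5*J) (j(J) = (20 + J)/(J*4 + J) = (20 + J)/(4*J + J) = (20 + J)/((5*J)) = (20 + J)*(1/(5*J)) = (20 + J)/(5*J))
(1478 + P(58)) + j(k) = (1478 + 2*58) + (⅕)*(20 - 8)/(-8) = (1478 + 116) + (⅕)*(-⅛)*12 = 1594 - 3/10 = 15937/10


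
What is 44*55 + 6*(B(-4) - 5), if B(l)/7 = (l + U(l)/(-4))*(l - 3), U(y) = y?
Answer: 3272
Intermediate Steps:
B(l) = 21*l*(-3 + l)/4 (B(l) = 7*((l + l/(-4))*(l - 3)) = 7*((l + l*(-1/4))*(-3 + l)) = 7*((l - l/4)*(-3 + l)) = 7*((3*l/4)*(-3 + l)) = 7*(3*l*(-3 + l)/4) = 21*l*(-3 + l)/4)
44*55 + 6*(B(-4) - 5) = 44*55 + 6*((21/4)*(-4)*(-3 - 4) - 5) = 2420 + 6*((21/4)*(-4)*(-7) - 5) = 2420 + 6*(147 - 5) = 2420 + 6*142 = 2420 + 852 = 3272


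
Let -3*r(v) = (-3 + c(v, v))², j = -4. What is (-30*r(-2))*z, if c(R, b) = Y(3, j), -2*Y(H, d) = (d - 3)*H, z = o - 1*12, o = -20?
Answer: -18000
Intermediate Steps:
z = -32 (z = -20 - 1*12 = -20 - 12 = -32)
Y(H, d) = -H*(-3 + d)/2 (Y(H, d) = -(d - 3)*H/2 = -(-3 + d)*H/2 = -H*(-3 + d)/2)
c(R, b) = 21/2 (c(R, b) = (½)*3*(3 - 1*(-4)) = (½)*3*(3 + 4) = (½)*3*7 = 21/2)
r(v) = -75/4 (r(v) = -(-3 + 21/2)²/3 = -(15/2)²/3 = -⅓*225/4 = -75/4)
(-30*r(-2))*z = -30*(-75/4)*(-32) = (1125/2)*(-32) = -18000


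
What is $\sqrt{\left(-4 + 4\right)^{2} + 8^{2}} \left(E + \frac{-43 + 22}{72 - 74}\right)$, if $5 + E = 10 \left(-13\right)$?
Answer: $-996$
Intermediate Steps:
$E = -135$ ($E = -5 + 10 \left(-13\right) = -5 - 130 = -135$)
$\sqrt{\left(-4 + 4\right)^{2} + 8^{2}} \left(E + \frac{-43 + 22}{72 - 74}\right) = \sqrt{\left(-4 + 4\right)^{2} + 8^{2}} \left(-135 + \frac{-43 + 22}{72 - 74}\right) = \sqrt{0^{2} + 64} \left(-135 - \frac{21}{-2}\right) = \sqrt{0 + 64} \left(-135 - - \frac{21}{2}\right) = \sqrt{64} \left(-135 + \frac{21}{2}\right) = 8 \left(- \frac{249}{2}\right) = -996$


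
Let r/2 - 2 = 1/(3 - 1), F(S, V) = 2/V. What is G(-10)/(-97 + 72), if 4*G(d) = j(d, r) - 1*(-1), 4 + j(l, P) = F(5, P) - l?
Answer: -37/500 ≈ -0.074000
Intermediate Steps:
r = 5 (r = 4 + 2/(3 - 1) = 4 + 2/2 = 4 + 2*(1/2) = 4 + 1 = 5)
j(l, P) = -4 - l + 2/P (j(l, P) = -4 + (2/P - l) = -4 + (-l + 2/P) = -4 - l + 2/P)
G(d) = -13/20 - d/4 (G(d) = ((-4 - d + 2/5) - 1*(-1))/4 = ((-4 - d + 2*(1/5)) + 1)/4 = ((-4 - d + 2/5) + 1)/4 = ((-18/5 - d) + 1)/4 = (-13/5 - d)/4 = -13/20 - d/4)
G(-10)/(-97 + 72) = (-13/20 - 1/4*(-10))/(-97 + 72) = (-13/20 + 5/2)/(-25) = -1/25*37/20 = -37/500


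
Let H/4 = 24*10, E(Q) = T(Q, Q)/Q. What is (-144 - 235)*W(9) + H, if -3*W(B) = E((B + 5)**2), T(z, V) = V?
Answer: 3259/3 ≈ 1086.3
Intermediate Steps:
E(Q) = 1 (E(Q) = Q/Q = 1)
H = 960 (H = 4*(24*10) = 4*240 = 960)
W(B) = -1/3 (W(B) = -1/3*1 = -1/3)
(-144 - 235)*W(9) + H = (-144 - 235)*(-1/3) + 960 = -379*(-1/3) + 960 = 379/3 + 960 = 3259/3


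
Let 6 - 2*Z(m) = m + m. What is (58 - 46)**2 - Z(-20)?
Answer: 121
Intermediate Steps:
Z(m) = 3 - m (Z(m) = 3 - (m + m)/2 = 3 - m)
(58 - 46)**2 - Z(-20) = (58 - 46)**2 - (3 - 1*(-20)) = 12**2 - (3 + 20) = 144 - 1*23 = 144 - 23 = 121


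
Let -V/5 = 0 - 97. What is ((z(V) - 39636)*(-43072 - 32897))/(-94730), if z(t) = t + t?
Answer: -1468708677/47365 ≈ -31008.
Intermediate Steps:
V = 485 (V = -5*(0 - 97) = -5*(-97) = 485)
z(t) = 2*t
((z(V) - 39636)*(-43072 - 32897))/(-94730) = ((2*485 - 39636)*(-43072 - 32897))/(-94730) = ((970 - 39636)*(-75969))*(-1/94730) = -38666*(-75969)*(-1/94730) = 2937417354*(-1/94730) = -1468708677/47365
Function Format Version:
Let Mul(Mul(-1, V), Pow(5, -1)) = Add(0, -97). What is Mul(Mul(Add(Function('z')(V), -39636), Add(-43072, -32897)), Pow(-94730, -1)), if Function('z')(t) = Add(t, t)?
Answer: Rational(-1468708677, 47365) ≈ -31008.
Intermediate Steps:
V = 485 (V = Mul(-5, Add(0, -97)) = Mul(-5, -97) = 485)
Function('z')(t) = Mul(2, t)
Mul(Mul(Add(Function('z')(V), -39636), Add(-43072, -32897)), Pow(-94730, -1)) = Mul(Mul(Add(Mul(2, 485), -39636), Add(-43072, -32897)), Pow(-94730, -1)) = Mul(Mul(Add(970, -39636), -75969), Rational(-1, 94730)) = Mul(Mul(-38666, -75969), Rational(-1, 94730)) = Mul(2937417354, Rational(-1, 94730)) = Rational(-1468708677, 47365)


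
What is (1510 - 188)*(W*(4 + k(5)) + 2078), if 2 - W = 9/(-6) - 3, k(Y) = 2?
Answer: 2798674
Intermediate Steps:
W = 13/2 (W = 2 - (9/(-6) - 3) = 2 - (9*(-⅙) - 3) = 2 - (-3/2 - 3) = 2 - 1*(-9/2) = 2 + 9/2 = 13/2 ≈ 6.5000)
(1510 - 188)*(W*(4 + k(5)) + 2078) = (1510 - 188)*(13*(4 + 2)/2 + 2078) = 1322*((13/2)*6 + 2078) = 1322*(39 + 2078) = 1322*2117 = 2798674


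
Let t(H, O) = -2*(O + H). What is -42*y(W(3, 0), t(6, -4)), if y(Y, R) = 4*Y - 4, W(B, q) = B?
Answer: -336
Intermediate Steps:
t(H, O) = -2*H - 2*O (t(H, O) = -2*(H + O) = -2*H - 2*O)
y(Y, R) = -4 + 4*Y
-42*y(W(3, 0), t(6, -4)) = -42*(-4 + 4*3) = -42*(-4 + 12) = -42*8 = -336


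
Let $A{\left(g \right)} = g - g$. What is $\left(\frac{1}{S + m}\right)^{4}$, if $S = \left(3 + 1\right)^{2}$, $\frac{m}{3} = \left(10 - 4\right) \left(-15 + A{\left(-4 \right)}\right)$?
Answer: $\frac{1}{4162314256} \approx 2.4025 \cdot 10^{-10}$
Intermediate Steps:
$A{\left(g \right)} = 0$
$m = -270$ ($m = 3 \left(10 - 4\right) \left(-15 + 0\right) = 3 \cdot 6 \left(-15\right) = 3 \left(-90\right) = -270$)
$S = 16$ ($S = 4^{2} = 16$)
$\left(\frac{1}{S + m}\right)^{4} = \left(\frac{1}{16 - 270}\right)^{4} = \left(\frac{1}{-254}\right)^{4} = \left(- \frac{1}{254}\right)^{4} = \frac{1}{4162314256}$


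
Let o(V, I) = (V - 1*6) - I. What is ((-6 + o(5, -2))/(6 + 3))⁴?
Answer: 625/6561 ≈ 0.095260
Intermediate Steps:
o(V, I) = -6 + V - I (o(V, I) = (V - 6) - I = (-6 + V) - I = -6 + V - I)
((-6 + o(5, -2))/(6 + 3))⁴ = ((-6 + (-6 + 5 - 1*(-2)))/(6 + 3))⁴ = ((-6 + (-6 + 5 + 2))/9)⁴ = ((-6 + 1)*(⅑))⁴ = (-5*⅑)⁴ = (-5/9)⁴ = 625/6561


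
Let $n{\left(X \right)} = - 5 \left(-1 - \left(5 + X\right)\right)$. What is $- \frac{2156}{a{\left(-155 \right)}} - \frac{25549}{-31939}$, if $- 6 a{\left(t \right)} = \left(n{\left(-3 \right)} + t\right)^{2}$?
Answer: $\frac{2331437}{1596950} \approx 1.4599$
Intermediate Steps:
$n{\left(X \right)} = 30 + 5 X$ ($n{\left(X \right)} = - 5 \left(-6 - X\right) = 30 + 5 X$)
$a{\left(t \right)} = - \frac{\left(15 + t\right)^{2}}{6}$ ($a{\left(t \right)} = - \frac{\left(\left(30 + 5 \left(-3\right)\right) + t\right)^{2}}{6} = - \frac{\left(\left(30 - 15\right) + t\right)^{2}}{6} = - \frac{\left(15 + t\right)^{2}}{6}$)
$- \frac{2156}{a{\left(-155 \right)}} - \frac{25549}{-31939} = - \frac{2156}{\left(- \frac{1}{6}\right) \left(15 - 155\right)^{2}} - \frac{25549}{-31939} = - \frac{2156}{\left(- \frac{1}{6}\right) \left(-140\right)^{2}} - - \frac{25549}{31939} = - \frac{2156}{\left(- \frac{1}{6}\right) 19600} + \frac{25549}{31939} = - \frac{2156}{- \frac{9800}{3}} + \frac{25549}{31939} = \left(-2156\right) \left(- \frac{3}{9800}\right) + \frac{25549}{31939} = \frac{33}{50} + \frac{25549}{31939} = \frac{2331437}{1596950}$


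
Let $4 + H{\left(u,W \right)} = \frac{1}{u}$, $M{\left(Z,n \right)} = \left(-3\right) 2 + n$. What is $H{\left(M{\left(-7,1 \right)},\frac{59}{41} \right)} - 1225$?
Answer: $- \frac{6146}{5} \approx -1229.2$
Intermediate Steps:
$M{\left(Z,n \right)} = -6 + n$
$H{\left(u,W \right)} = -4 + \frac{1}{u}$
$H{\left(M{\left(-7,1 \right)},\frac{59}{41} \right)} - 1225 = \left(-4 + \frac{1}{-6 + 1}\right) - 1225 = \left(-4 + \frac{1}{-5}\right) - 1225 = \left(-4 - \frac{1}{5}\right) - 1225 = - \frac{21}{5} - 1225 = - \frac{6146}{5}$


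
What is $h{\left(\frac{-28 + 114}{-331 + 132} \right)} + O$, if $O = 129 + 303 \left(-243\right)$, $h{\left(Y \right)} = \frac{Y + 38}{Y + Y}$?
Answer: $- \frac{3162369}{43} \approx -73544.0$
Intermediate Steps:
$h{\left(Y \right)} = \frac{38 + Y}{2 Y}$
$O = -73500$ ($O = 129 - 73629 = -73500$)
$h{\left(\frac{-28 + 114}{-331 + 132} \right)} + O = \frac{38 + \frac{-28 + 114}{-331 + 132}}{2 \frac{-28 + 114}{-331 + 132}} - 73500 = \frac{38 + \frac{86}{-199}}{2 \frac{86}{-199}} - 73500 = \frac{38 + 86 \left(- \frac{1}{199}\right)}{2 \cdot 86 \left(- \frac{1}{199}\right)} - 73500 = \frac{38 - \frac{86}{199}}{2 \left(- \frac{86}{199}\right)} - 73500 = \frac{1}{2} \left(- \frac{199}{86}\right) \frac{7476}{199} - 73500 = - \frac{1869}{43} - 73500 = - \frac{3162369}{43}$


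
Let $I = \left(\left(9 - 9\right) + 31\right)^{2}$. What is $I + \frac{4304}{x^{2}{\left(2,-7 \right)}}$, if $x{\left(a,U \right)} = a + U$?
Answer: $\frac{28329}{25} \approx 1133.2$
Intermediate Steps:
$x{\left(a,U \right)} = U + a$
$I = 961$ ($I = \left(0 + 31\right)^{2} = 31^{2} = 961$)
$I + \frac{4304}{x^{2}{\left(2,-7 \right)}} = 961 + \frac{4304}{\left(-7 + 2\right)^{2}} = 961 + \frac{4304}{\left(-5\right)^{2}} = 961 + \frac{4304}{25} = \frac{28329}{25}$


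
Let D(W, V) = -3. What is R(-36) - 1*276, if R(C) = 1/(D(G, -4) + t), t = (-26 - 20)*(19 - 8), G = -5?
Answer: -140485/509 ≈ -276.00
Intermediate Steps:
t = -506 (t = -46*11 = -506)
R(C) = -1/509 (R(C) = 1/(-3 - 506) = 1/(-509) = -1/509)
R(-36) - 1*276 = -1/509 - 1*276 = -1/509 - 276 = -140485/509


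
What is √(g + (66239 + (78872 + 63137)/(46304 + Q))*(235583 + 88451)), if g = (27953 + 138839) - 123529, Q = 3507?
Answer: √53256722745436472635/49811 ≈ 1.4651e+5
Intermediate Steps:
g = 43263 (g = 166792 - 123529 = 43263)
√(g + (66239 + (78872 + 63137)/(46304 + Q))*(235583 + 88451)) = √(43263 + (66239 + (78872 + 63137)/(46304 + 3507))*(235583 + 88451)) = √(43263 + (66239 + 142009/49811)*324034) = √(43263 + (3299572838/49811)*324034) = √(43263 + 1069173784988492/49811) = √(1069175939961785/49811) = √53256722745436472635/49811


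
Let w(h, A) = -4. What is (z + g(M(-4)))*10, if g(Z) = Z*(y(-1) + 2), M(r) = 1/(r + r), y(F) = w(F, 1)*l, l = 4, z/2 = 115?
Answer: 4635/2 ≈ 2317.5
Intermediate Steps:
z = 230 (z = 2*115 = 230)
y(F) = -16 (y(F) = -4*4 = -16)
M(r) = 1/(2*r)
g(Z) = -14*Z (g(Z) = Z*(-16 + 2) = Z*(-14) = -14*Z)
(z + g(M(-4)))*10 = (230 - 7/(-4))*10 = (230 - 7*(-1)/4)*10 = (230 - 14*(-⅛))*10 = (230 + 7/4)*10 = (927/4)*10 = 4635/2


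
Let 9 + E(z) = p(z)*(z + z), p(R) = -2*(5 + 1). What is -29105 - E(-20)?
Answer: -29576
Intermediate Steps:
p(R) = -12 (p(R) = -2*6 = -12)
E(z) = -9 - 24*z (E(z) = -9 - 12*(z + z) = -9 - 24*z)
-29105 - E(-20) = -29105 - (-9 - 24*(-20)) = -29105 - (-9 + 480) = -29105 - 1*471 = -29105 - 471 = -29576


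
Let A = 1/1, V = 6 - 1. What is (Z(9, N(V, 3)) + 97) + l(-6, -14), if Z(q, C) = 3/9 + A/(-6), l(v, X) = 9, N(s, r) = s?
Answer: 637/6 ≈ 106.17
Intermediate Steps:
V = 5
A = 1
Z(q, C) = ⅙ (Z(q, C) = 3/9 + 1/(-6) = 3*(⅑) + 1*(-⅙) = ⅓ - ⅙ = ⅙)
(Z(9, N(V, 3)) + 97) + l(-6, -14) = (⅙ + 97) + 9 = 583/6 + 9 = 637/6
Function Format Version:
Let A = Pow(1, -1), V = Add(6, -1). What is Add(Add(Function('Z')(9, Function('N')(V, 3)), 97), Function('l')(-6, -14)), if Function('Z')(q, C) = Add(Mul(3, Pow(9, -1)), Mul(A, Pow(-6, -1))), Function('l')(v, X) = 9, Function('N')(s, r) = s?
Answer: Rational(637, 6) ≈ 106.17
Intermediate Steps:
V = 5
A = 1
Function('Z')(q, C) = Rational(1, 6) (Function('Z')(q, C) = Add(Mul(3, Pow(9, -1)), Mul(1, Pow(-6, -1))) = Add(Mul(3, Rational(1, 9)), Mul(1, Rational(-1, 6))) = Add(Rational(1, 3), Rational(-1, 6)) = Rational(1, 6))
Add(Add(Function('Z')(9, Function('N')(V, 3)), 97), Function('l')(-6, -14)) = Add(Add(Rational(1, 6), 97), 9) = Add(Rational(583, 6), 9) = Rational(637, 6)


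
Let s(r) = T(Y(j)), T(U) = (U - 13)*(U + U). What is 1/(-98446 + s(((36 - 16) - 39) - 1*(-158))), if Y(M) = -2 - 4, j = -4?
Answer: -1/98218 ≈ -1.0181e-5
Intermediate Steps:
Y(M) = -6
T(U) = 2*U*(-13 + U) (T(U) = (-13 + U)*(2*U) = 2*U*(-13 + U))
s(r) = 228 (s(r) = 2*(-6)*(-13 - 6) = 2*(-6)*(-19) = 228)
1/(-98446 + s(((36 - 16) - 39) - 1*(-158))) = 1/(-98446 + 228) = 1/(-98218) = -1/98218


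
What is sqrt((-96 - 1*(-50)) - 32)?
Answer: I*sqrt(78) ≈ 8.8318*I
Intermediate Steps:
sqrt((-96 - 1*(-50)) - 32) = sqrt((-96 + 50) - 32) = sqrt(-46 - 32) = sqrt(-78) = I*sqrt(78)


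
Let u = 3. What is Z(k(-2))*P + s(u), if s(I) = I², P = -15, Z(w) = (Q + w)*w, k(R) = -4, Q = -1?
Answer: -291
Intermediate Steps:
Z(w) = w*(-1 + w) (Z(w) = (-1 + w)*w = w*(-1 + w))
Z(k(-2))*P + s(u) = -4*(-1 - 4)*(-15) + 3² = -4*(-5)*(-15) + 9 = 20*(-15) + 9 = -300 + 9 = -291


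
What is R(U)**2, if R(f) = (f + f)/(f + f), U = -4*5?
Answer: 1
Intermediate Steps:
U = -20
R(f) = 1 (R(f) = (2*f)/((2*f)) = (2*f)*(1/(2*f)) = 1)
R(U)**2 = 1**2 = 1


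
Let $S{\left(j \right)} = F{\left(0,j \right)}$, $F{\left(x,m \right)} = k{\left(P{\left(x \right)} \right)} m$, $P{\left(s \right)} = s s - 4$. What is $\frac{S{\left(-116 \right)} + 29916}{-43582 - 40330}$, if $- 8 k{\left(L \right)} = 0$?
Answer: $- \frac{7479}{20978} \approx -0.35652$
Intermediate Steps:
$P{\left(s \right)} = -4 + s^{2}$ ($P{\left(s \right)} = s^{2} - 4 = -4 + s^{2}$)
$k{\left(L \right)} = 0$ ($k{\left(L \right)} = \left(- \frac{1}{8}\right) 0 = 0$)
$F{\left(x,m \right)} = 0$ ($F{\left(x,m \right)} = 0 m = 0$)
$S{\left(j \right)} = 0$
$\frac{S{\left(-116 \right)} + 29916}{-43582 - 40330} = \frac{0 + 29916}{-43582 - 40330} = \frac{29916}{-83912} = 29916 \left(- \frac{1}{83912}\right) = - \frac{7479}{20978}$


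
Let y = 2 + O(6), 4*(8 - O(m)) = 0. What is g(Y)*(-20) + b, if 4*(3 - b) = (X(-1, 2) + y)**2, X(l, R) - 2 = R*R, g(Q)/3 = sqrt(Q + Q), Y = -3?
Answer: -61 - 60*I*sqrt(6) ≈ -61.0 - 146.97*I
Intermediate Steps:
g(Q) = 3*sqrt(2)*sqrt(Q) (g(Q) = 3*sqrt(Q + Q) = 3*sqrt(2*Q) = 3*(sqrt(2)*sqrt(Q)) = 3*sqrt(2)*sqrt(Q))
X(l, R) = 2 + R**2 (X(l, R) = 2 + R*R = 2 + R**2)
O(m) = 8 (O(m) = 8 - 1/4*0 = 8 + 0 = 8)
y = 10 (y = 2 + 8 = 10)
b = -61 (b = 3 - ((2 + 2**2) + 10)**2/4 = 3 - ((2 + 4) + 10)**2/4 = 3 - (6 + 10)**2/4 = 3 - 1/4*16**2 = 3 - 1/4*256 = 3 - 64 = -61)
g(Y)*(-20) + b = (3*sqrt(2)*sqrt(-3))*(-20) - 61 = (3*sqrt(2)*(I*sqrt(3)))*(-20) - 61 = (3*I*sqrt(6))*(-20) - 61 = -60*I*sqrt(6) - 61 = -61 - 60*I*sqrt(6)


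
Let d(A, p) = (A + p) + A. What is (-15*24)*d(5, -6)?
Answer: -1440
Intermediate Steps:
d(A, p) = p + 2*A
(-15*24)*d(5, -6) = (-15*24)*(-6 + 2*5) = -360*(-6 + 10) = -360*4 = -1440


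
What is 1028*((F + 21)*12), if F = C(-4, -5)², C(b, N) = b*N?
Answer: 5193456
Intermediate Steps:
C(b, N) = N*b
F = 400 (F = (-5*(-4))² = 20² = 400)
1028*((F + 21)*12) = 1028*((400 + 21)*12) = 1028*(421*12) = 1028*5052 = 5193456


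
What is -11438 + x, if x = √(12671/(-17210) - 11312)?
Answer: -11438 + I*√3350652607110/17210 ≈ -11438.0 + 106.36*I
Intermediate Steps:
x = I*√3350652607110/17210 (x = √(12671*(-1/17210) - 11312) = √(-12671/17210 - 11312) = √(-194692191/17210) = I*√3350652607110/17210 ≈ 106.36*I)
-11438 + x = -11438 + I*√3350652607110/17210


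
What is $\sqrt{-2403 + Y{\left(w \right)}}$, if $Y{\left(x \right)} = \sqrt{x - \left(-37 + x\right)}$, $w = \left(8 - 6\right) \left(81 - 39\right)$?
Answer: $\sqrt{-2403 + \sqrt{37}} \approx 48.958 i$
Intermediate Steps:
$w = 84$ ($w = 2 \cdot 42 = 84$)
$Y{\left(x \right)} = \sqrt{37}$
$\sqrt{-2403 + Y{\left(w \right)}} = \sqrt{-2403 + \sqrt{37}}$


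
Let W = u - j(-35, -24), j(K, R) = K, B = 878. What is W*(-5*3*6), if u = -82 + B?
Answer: -74790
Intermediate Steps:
u = 796 (u = -82 + 878 = 796)
W = 831 (W = 796 - 1*(-35) = 796 + 35 = 831)
W*(-5*3*6) = 831*(-5*3*6) = 831*(-15*6) = 831*(-90) = -74790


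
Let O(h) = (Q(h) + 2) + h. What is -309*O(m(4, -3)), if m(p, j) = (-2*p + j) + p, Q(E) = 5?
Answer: 0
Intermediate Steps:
m(p, j) = j - p (m(p, j) = (j - 2*p) + p = j - p)
O(h) = 7 + h (O(h) = (5 + 2) + h = 7 + h)
-309*O(m(4, -3)) = -309*(7 + (-3 - 1*4)) = -309*(7 + (-3 - 4)) = -309*(7 - 7) = -309*0 = 0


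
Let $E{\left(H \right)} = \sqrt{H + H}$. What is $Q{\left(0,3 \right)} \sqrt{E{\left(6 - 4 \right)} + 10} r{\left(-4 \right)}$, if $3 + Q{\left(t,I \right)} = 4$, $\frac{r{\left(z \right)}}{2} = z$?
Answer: $- 16 \sqrt{3} \approx -27.713$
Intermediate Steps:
$r{\left(z \right)} = 2 z$
$Q{\left(t,I \right)} = 1$ ($Q{\left(t,I \right)} = -3 + 4 = 1$)
$E{\left(H \right)} = \sqrt{2} \sqrt{H}$ ($E{\left(H \right)} = \sqrt{2 H} = \sqrt{2} \sqrt{H}$)
$Q{\left(0,3 \right)} \sqrt{E{\left(6 - 4 \right)} + 10} r{\left(-4 \right)} = 1 \sqrt{\sqrt{2} \sqrt{6 - 4} + 10} \cdot 2 \left(-4\right) = 1 \sqrt{\sqrt{2} \sqrt{2} + 10} \left(-8\right) = 1 \sqrt{2 + 10} \left(-8\right) = 1 \sqrt{12} \left(-8\right) = 1 \cdot 2 \sqrt{3} \left(-8\right) = 2 \sqrt{3} \left(-8\right) = - 16 \sqrt{3}$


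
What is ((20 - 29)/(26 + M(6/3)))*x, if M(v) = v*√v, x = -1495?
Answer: 174915/334 - 13455*√2/334 ≈ 466.73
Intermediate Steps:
M(v) = v^(3/2)
((20 - 29)/(26 + M(6/3)))*x = ((20 - 29)/(26 + (6/3)^(3/2)))*(-1495) = -9/(26 + (6*(⅓))^(3/2))*(-1495) = -9/(26 + 2^(3/2))*(-1495) = -9/(26 + 2*√2)*(-1495) = 13455/(26 + 2*√2)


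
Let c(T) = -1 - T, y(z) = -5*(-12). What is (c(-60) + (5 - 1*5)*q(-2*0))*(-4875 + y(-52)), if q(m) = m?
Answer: -284085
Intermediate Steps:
y(z) = 60
(c(-60) + (5 - 1*5)*q(-2*0))*(-4875 + y(-52)) = ((-1 - 1*(-60)) + (5 - 1*5)*(-2*0))*(-4875 + 60) = ((-1 + 60) + (5 - 5)*0)*(-4815) = (59 + 0*0)*(-4815) = (59 + 0)*(-4815) = 59*(-4815) = -284085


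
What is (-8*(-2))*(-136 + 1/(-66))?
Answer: -71816/33 ≈ -2176.2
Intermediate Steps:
(-8*(-2))*(-136 + 1/(-66)) = 16*(-136 - 1/66) = 16*(-8977/66) = -71816/33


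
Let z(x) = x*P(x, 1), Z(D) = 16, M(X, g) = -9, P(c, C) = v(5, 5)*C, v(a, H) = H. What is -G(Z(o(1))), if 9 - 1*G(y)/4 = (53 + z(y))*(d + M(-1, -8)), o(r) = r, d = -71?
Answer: -42596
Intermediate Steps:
P(c, C) = 5*C
z(x) = 5*x (z(x) = x*(5*1) = x*5 = 5*x)
G(y) = 16996 + 1600*y (G(y) = 36 - 4*(53 + 5*y)*(-71 - 9) = 36 - 4*(53 + 5*y)*(-80) = 36 - 4*(-4240 - 400*y) = 36 + (16960 + 1600*y) = 16996 + 1600*y)
-G(Z(o(1))) = -(16996 + 1600*16) = -(16996 + 25600) = -1*42596 = -42596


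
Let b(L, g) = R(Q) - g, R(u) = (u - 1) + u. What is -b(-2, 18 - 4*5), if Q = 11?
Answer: -23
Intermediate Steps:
R(u) = -1 + 2*u (R(u) = (-1 + u) + u = -1 + 2*u)
b(L, g) = 21 - g (b(L, g) = (-1 + 2*11) - g = (-1 + 22) - g = 21 - g)
-b(-2, 18 - 4*5) = -(21 - (18 - 4*5)) = -(21 - (18 - 20)) = -(21 - 1*(-2)) = -(21 + 2) = -1*23 = -23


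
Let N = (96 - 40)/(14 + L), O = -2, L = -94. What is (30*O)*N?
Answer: 42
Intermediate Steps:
N = -7/10 (N = (96 - 40)/(14 - 94) = 56/(-80) = 56*(-1/80) = -7/10 ≈ -0.70000)
(30*O)*N = (30*(-2))*(-7/10) = -60*(-7/10) = 42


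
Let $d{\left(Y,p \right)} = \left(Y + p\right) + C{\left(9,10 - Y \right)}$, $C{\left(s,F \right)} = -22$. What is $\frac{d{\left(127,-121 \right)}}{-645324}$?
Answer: $\frac{4}{161331} \approx 2.4794 \cdot 10^{-5}$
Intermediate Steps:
$d{\left(Y,p \right)} = -22 + Y + p$ ($d{\left(Y,p \right)} = \left(Y + p\right) - 22 = -22 + Y + p$)
$\frac{d{\left(127,-121 \right)}}{-645324} = \frac{-22 + 127 - 121}{-645324} = \left(-16\right) \left(- \frac{1}{645324}\right) = \frac{4}{161331}$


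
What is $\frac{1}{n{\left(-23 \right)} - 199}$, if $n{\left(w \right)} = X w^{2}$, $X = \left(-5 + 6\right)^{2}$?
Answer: $\frac{1}{330} \approx 0.0030303$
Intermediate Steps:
$X = 1$ ($X = 1^{2} = 1$)
$n{\left(w \right)} = w^{2}$ ($n{\left(w \right)} = 1 w^{2} = w^{2}$)
$\frac{1}{n{\left(-23 \right)} - 199} = \frac{1}{\left(-23\right)^{2} - 199} = \frac{1}{529 - 199} = \frac{1}{330}$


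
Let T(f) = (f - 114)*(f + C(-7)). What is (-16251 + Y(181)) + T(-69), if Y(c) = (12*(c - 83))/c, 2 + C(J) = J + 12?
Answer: -754137/181 ≈ -4166.5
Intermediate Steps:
C(J) = 10 + J (C(J) = -2 + (J + 12) = -2 + (12 + J) = 10 + J)
T(f) = (-114 + f)*(3 + f) (T(f) = (f - 114)*(f + (10 - 7)) = (-114 + f)*(f + 3) = (-114 + f)*(3 + f))
Y(c) = (-996 + 12*c)/c (Y(c) = (12*(-83 + c))/c = (-996 + 12*c)/c)
(-16251 + Y(181)) + T(-69) = (-16251 + (12 - 996/181)) + (-342 + (-69)² - 111*(-69)) = (-16251 + (12 - 996*1/181)) + (-342 + 4761 + 7659) = (-16251 + (12 - 996/181)) + 12078 = (-16251 + 1176/181) + 12078 = -2940255/181 + 12078 = -754137/181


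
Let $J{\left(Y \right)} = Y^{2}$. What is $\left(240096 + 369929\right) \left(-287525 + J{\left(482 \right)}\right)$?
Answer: $-33673990025$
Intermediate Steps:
$\left(240096 + 369929\right) \left(-287525 + J{\left(482 \right)}\right) = \left(240096 + 369929\right) \left(-287525 + 482^{2}\right) = 610025 \left(-287525 + 232324\right) = 610025 \left(-55201\right) = -33673990025$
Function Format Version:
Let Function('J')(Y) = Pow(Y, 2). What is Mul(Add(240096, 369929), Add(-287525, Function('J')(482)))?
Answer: -33673990025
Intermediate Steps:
Mul(Add(240096, 369929), Add(-287525, Function('J')(482))) = Mul(Add(240096, 369929), Add(-287525, Pow(482, 2))) = Mul(610025, Add(-287525, 232324)) = Mul(610025, -55201) = -33673990025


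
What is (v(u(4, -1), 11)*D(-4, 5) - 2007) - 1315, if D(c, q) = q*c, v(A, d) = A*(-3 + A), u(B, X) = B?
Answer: -3402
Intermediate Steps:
D(c, q) = c*q
(v(u(4, -1), 11)*D(-4, 5) - 2007) - 1315 = ((4*(-3 + 4))*(-4*5) - 2007) - 1315 = ((4*1)*(-20) - 2007) - 1315 = (4*(-20) - 2007) - 1315 = (-80 - 2007) - 1315 = -2087 - 1315 = -3402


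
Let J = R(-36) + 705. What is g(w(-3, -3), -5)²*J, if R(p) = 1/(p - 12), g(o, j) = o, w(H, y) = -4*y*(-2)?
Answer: 406068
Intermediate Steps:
w(H, y) = 8*y
R(p) = 1/(-12 + p)
J = 33839/48 (J = 1/(-12 - 36) + 705 = 1/(-48) + 705 = -1/48 + 705 = 33839/48 ≈ 704.98)
g(w(-3, -3), -5)²*J = (8*(-3))²*(33839/48) = (-24)²*(33839/48) = 576*(33839/48) = 406068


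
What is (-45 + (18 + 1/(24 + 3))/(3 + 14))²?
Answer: 406748224/210681 ≈ 1930.6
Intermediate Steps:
(-45 + (18 + 1/(24 + 3))/(3 + 14))² = (-45 + (18 + 1/27)/17)² = (-45 + (18 + 1/27)*(1/17))² = (-45 + (487/27)*(1/17))² = (-45 + 487/459)² = (-20168/459)² = 406748224/210681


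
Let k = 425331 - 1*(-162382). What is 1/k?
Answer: 1/587713 ≈ 1.7015e-6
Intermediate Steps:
k = 587713 (k = 425331 + 162382 = 587713)
1/k = 1/587713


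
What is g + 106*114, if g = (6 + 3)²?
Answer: 12165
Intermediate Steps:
g = 81 (g = 9² = 81)
g + 106*114 = 81 + 106*114 = 81 + 12084 = 12165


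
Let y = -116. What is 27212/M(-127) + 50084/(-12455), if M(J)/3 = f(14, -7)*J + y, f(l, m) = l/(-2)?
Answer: 222780664/28883145 ≈ 7.7132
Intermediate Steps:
f(l, m) = -l/2 (f(l, m) = l*(-½) = -l/2)
M(J) = -348 - 21*J (M(J) = 3*((-½*14)*J - 116) = 3*(-7*J - 116) = 3*(-116 - 7*J) = -348 - 21*J)
27212/M(-127) + 50084/(-12455) = 27212/(-348 - 21*(-127)) + 50084/(-12455) = 27212/(-348 + 2667) + 50084*(-1/12455) = 27212/2319 - 50084/12455 = 222780664/28883145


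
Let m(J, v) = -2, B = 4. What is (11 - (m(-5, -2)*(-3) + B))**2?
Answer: 1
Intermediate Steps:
(11 - (m(-5, -2)*(-3) + B))**2 = (11 - (-2*(-3) + 4))**2 = (11 - (6 + 4))**2 = (11 - 1*10)**2 = (11 - 10)**2 = 1**2 = 1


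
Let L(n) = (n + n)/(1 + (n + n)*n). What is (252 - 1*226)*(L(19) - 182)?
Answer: -3420248/723 ≈ -4730.6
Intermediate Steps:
L(n) = 2*n/(1 + 2*n²) (L(n) = (2*n)/(1 + (2*n)*n) = (2*n)/(1 + 2*n²) = 2*n/(1 + 2*n²))
(252 - 1*226)*(L(19) - 182) = (252 - 1*226)*(2*19/(1 + 2*19²) - 182) = (252 - 226)*(2*19/(1 + 2*361) - 182) = 26*(2*19/(1 + 722) - 182) = 26*(2*19/723 - 182) = 26*(2*19*(1/723) - 182) = 26*(38/723 - 182) = 26*(-131548/723) = -3420248/723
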